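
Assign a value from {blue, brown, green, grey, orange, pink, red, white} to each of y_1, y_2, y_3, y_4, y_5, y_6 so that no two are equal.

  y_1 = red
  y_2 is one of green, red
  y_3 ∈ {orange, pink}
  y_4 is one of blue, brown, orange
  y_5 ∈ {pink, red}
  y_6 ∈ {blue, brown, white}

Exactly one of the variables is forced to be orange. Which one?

y_1 must be red (only option left). Eliminate red elsewhere: y_2, y_5.
y_2 has just one choice, so y_2 = green.
y_5 has just one choice, so y_5 = pink. Remove pink from y_3.
So orange goes to y_3.

y_3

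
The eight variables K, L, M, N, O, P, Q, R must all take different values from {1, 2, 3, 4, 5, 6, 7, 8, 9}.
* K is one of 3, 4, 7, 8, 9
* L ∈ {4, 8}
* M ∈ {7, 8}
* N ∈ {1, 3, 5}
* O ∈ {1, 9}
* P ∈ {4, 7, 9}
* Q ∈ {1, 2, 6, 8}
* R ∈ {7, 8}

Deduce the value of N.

5

M and R share exactly the 2 values {7, 8}; by pigeonhole those values go to them, so strike 7, 8 from K, L, P, Q.
That leaves L = 4. So K, P can't be 4.
P has just one choice, so P = 9. So K, O can't be 9.
That leaves K = 3. Strike 3 from N.
O's domain is down to {1}, so O = 1. Eliminate 1 elsewhere: N, Q.
So N = 5.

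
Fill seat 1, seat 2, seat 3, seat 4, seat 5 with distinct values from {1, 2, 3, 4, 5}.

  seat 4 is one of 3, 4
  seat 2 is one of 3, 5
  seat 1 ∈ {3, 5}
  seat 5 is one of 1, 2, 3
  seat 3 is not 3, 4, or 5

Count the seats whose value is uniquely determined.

1

Among the 5 variables, 4 fits only seat 4 (and all 5 values in {1, 2, 3, 4, 5} must be used), so seat 4 = 4.
seat 1 and seat 2 between them cover only {3, 5} — a naked pair. Remove those values from seat 5.
Determined: seat 4=4. The other seats each still have more than one consistent value. That makes 1.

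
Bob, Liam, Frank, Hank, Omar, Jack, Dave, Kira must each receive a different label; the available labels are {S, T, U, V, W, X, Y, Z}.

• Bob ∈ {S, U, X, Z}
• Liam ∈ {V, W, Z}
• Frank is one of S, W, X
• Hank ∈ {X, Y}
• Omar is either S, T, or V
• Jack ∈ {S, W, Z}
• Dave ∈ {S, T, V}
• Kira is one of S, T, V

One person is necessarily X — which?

Frank

Among the 8 variables, U fits only Bob (and all 8 values in {S, T, U, V, W, X, Y, Z} must be used), so Bob = U.
Among the 7 still-open variables, Y fits only Hank (and all 7 values in {S, T, V, W, X, Y, Z} must be used), so Hank = Y.
Among the 6 still-open variables, X fits only Frank (and all 6 values in {S, T, V, W, X, Z} must be used), so Frank = X.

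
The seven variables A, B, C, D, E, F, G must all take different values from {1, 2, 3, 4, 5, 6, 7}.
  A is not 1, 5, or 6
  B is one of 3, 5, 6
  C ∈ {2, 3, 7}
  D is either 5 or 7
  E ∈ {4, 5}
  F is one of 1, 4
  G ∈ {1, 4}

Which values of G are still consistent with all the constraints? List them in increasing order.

The 7 variables together cover exactly {1, 2, 3, 4, 5, 6, 7} — 7 values for 7 variables — and 6 appears only in B's list, so B = 6.
F and G between them cover only {1, 4} — a naked pair. Remove those values from A, E.
That leaves E = 5. Eliminate 5 elsewhere: D.
D has just one choice, so D = 7. Strike 7 from A, C.
No further eliminations apply; G can still be any of 1, 4.

1, 4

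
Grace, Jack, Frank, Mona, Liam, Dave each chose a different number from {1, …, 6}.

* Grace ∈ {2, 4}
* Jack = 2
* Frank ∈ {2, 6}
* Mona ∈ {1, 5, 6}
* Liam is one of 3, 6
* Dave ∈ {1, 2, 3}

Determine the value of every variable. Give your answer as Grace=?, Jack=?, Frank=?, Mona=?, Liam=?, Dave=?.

Jack has just one choice, so Jack = 2. Strike 2 from Grace, Frank, Dave.
Frank's domain is down to {6}, so Frank = 6. Remove 6 from Mona, Liam.
Liam's domain is down to {3}, so Liam = 3. Remove 3 from Dave.
That leaves Dave = 1. Eliminate 1 elsewhere: Mona.
Grace's domain is down to {4}, so Grace = 4.
Mona's domain is down to {5}, so Mona = 5.

Grace=4, Jack=2, Frank=6, Mona=5, Liam=3, Dave=1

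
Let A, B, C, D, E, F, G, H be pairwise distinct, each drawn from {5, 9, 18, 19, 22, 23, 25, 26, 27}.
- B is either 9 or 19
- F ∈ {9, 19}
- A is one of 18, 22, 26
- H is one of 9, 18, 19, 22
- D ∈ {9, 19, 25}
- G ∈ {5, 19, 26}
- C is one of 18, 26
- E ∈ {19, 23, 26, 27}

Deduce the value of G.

5

B and F between them cover only {9, 19} — a naked pair. Remove those values from D, E, G, H.
D must be 25 (only option left).
A, C, H share exactly the 3 values {18, 22, 26}; by pigeonhole those values go to them, so strike 18, 22, 26 from E, G.
So G = 5.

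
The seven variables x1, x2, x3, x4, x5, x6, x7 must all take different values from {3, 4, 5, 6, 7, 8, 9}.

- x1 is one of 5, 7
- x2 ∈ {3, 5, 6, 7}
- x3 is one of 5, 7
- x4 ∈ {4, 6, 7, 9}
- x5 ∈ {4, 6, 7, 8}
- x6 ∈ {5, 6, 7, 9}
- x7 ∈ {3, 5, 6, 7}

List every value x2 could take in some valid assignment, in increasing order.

3, 6

Among the 7 variables, 8 fits only x5 (and all 7 values in {3, 4, 5, 6, 7, 8, 9} must be used), so x5 = 8.
The 6 still-open variables together cover exactly {3, 4, 5, 6, 7, 9} — 6 values for 6 variables — and 4 appears only in x4's list, so x4 = 4.
The 5 still-open variables together cover exactly {3, 5, 6, 7, 9} — 5 values for 5 variables — and 9 appears only in x6's list, so x6 = 9.
x1 and x3 share exactly the 2 values {5, 7}; by pigeonhole those values go to them, so strike 5, 7 from x2, x7.
No further eliminations apply; x2 can still be any of 3, 6.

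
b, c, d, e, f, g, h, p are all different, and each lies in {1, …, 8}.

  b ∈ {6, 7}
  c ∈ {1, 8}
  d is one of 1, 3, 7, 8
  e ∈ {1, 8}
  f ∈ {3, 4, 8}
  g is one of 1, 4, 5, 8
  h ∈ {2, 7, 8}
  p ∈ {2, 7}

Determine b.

6

Among the 8 variables, 5 fits only g (and all 8 values in {1, 2, 3, 4, 5, 6, 7, 8} must be used), so g = 5.
Among the 7 still-open variables, 4 fits only f (and all 7 values in {1, 2, 3, 4, 6, 7, 8} must be used), so f = 4.
The 6 still-open variables draw from only 6 values {1, 2, 3, 6, 7, 8}, so each is used; only d can be 3, hence d = 3.
The 5 still-open variables together cover exactly {1, 2, 6, 7, 8} — 5 values for 5 variables — and 6 appears only in b's list, so b = 6.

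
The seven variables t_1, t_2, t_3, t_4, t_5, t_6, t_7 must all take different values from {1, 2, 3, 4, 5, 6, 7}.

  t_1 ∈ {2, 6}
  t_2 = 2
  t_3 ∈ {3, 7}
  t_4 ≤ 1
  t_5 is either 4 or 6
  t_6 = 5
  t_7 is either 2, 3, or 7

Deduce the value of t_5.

t_2 has just one choice, so t_2 = 2. Remove 2 from t_1, t_7.
t_4's domain is down to {1}, so t_4 = 1.
t_6 has just one choice, so t_6 = 5.
t_1 must be 6 (only option left). Eliminate 6 elsewhere: t_5.
So t_5 = 4.

4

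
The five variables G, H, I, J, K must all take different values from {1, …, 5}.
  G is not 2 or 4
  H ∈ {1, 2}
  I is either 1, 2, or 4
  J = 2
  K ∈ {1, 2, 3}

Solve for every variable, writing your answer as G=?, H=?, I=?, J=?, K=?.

G=5, H=1, I=4, J=2, K=3

J has just one choice, so J = 2. Remove 2 from H, I, K.
H must be 1 (only option left). Remove 1 from G, I, K.
I must be 4 (only option left).
That leaves K = 3. Eliminate 3 elsewhere: G.
G must be 5 (only option left).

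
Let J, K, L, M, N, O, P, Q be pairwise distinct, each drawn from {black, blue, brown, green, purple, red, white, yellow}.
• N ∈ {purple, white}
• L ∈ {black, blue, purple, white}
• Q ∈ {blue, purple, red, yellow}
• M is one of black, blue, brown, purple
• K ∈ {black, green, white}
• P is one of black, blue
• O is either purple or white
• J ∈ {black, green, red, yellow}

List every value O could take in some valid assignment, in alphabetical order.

purple, white

The 8 variables together cover exactly {black, blue, brown, green, purple, red, white, yellow} — 8 values for 8 variables — and brown appears only in M's list, so M = brown.
N and O share exactly the 2 values {purple, white}; by pigeonhole those values go to them, so strike purple, white from K, L, Q.
L and P between them cover only {black, blue} — a naked pair. Remove those values from J, K, Q.
K has just one choice, so K = green. Eliminate green elsewhere: J.
No further eliminations apply; O can still be any of purple, white.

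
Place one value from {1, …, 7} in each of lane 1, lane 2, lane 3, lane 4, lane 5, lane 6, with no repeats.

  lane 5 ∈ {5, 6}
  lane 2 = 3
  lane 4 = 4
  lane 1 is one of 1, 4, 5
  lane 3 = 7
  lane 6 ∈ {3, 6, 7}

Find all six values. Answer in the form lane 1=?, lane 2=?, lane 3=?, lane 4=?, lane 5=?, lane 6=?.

lane 2 has just one choice, so lane 2 = 3. Strike 3 from lane 6.
lane 3's domain is down to {7}, so lane 3 = 7. Remove 7 from lane 6.
lane 4's domain is down to {4}, so lane 4 = 4. So lane 1 can't be 4.
lane 6's domain is down to {6}, so lane 6 = 6. Strike 6 from lane 5.
That leaves lane 5 = 5. Strike 5 from lane 1.
lane 1's domain is down to {1}, so lane 1 = 1.

lane 1=1, lane 2=3, lane 3=7, lane 4=4, lane 5=5, lane 6=6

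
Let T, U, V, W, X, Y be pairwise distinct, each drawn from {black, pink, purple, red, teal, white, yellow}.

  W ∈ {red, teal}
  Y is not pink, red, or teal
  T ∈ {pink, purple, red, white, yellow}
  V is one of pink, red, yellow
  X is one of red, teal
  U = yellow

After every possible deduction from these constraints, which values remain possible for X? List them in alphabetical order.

U must be yellow (only option left). Eliminate yellow elsewhere: T, V, Y.
W and X between them cover only {red, teal} — a naked pair. Remove those values from T, V.
That leaves V = pink. Remove pink from T.
No further eliminations apply; X can still be any of red, teal.

red, teal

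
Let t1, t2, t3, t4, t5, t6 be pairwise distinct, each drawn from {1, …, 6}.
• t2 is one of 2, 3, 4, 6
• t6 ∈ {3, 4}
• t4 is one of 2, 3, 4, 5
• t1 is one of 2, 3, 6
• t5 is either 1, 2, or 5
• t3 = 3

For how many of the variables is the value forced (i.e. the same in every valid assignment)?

4

t3's domain is down to {3}, so t3 = 3. Eliminate 3 elsewhere: t1, t2, t4, t6.
t6's domain is down to {4}, so t6 = 4. Eliminate 4 elsewhere: t2, t4.
Among the 4 still-open variables, 1 fits only t5 (and all 4 values in {1, 2, 5, 6} must be used), so t5 = 1.
The 3 still-open variables draw from only 3 values {2, 5, 6}, so each is used; only t4 can be 5, hence t4 = 5.
Determined: t3=3, t4=5, t5=1, t6=4. The other variables each still have more than one consistent value. That makes 4.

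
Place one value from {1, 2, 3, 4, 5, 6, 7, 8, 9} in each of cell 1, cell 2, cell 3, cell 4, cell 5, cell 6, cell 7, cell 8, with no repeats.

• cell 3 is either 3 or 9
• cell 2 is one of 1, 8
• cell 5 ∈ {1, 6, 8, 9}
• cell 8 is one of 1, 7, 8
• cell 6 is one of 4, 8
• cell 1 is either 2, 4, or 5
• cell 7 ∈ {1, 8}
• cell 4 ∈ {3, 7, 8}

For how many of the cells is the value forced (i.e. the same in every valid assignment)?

The 2 variables cell 2 and cell 7 are confined to {1, 8}, which locks those values in; drop them from cell 4, cell 5, cell 6, cell 8.
cell 6 must be 4 (only option left). Remove 4 from cell 1.
cell 8's domain is down to {7}, so cell 8 = 7. Remove 7 from cell 4.
That leaves cell 4 = 3. Remove 3 from cell 3.
cell 3 has just one choice, so cell 3 = 9. Eliminate 9 elsewhere: cell 5.
cell 5's domain is down to {6}, so cell 5 = 6.
Determined: cell 3=9, cell 4=3, cell 5=6, cell 6=4, cell 8=7. The other cells each still have more than one consistent value. That makes 5.

5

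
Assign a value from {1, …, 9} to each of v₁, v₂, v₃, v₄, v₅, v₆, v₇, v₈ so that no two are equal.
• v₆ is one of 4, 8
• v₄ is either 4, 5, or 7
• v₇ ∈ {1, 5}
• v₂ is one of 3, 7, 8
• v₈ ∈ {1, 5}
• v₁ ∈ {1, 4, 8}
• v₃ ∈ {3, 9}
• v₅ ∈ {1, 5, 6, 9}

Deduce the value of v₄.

7

The 8 variables draw from only 8 values {1, 3, 4, 5, 6, 7, 8, 9}, so each is used; only v₅ can be 6, hence v₅ = 6.
Among the 7 still-open variables, 9 fits only v₃ (and all 7 values in {1, 3, 4, 5, 7, 8, 9} must be used), so v₃ = 9.
Among the 6 still-open variables, 3 fits only v₂ (and all 6 values in {1, 3, 4, 5, 7, 8} must be used), so v₂ = 3.
The 5 still-open variables together cover exactly {1, 4, 5, 7, 8} — 5 values for 5 variables — and 7 appears only in v₄'s list, so v₄ = 7.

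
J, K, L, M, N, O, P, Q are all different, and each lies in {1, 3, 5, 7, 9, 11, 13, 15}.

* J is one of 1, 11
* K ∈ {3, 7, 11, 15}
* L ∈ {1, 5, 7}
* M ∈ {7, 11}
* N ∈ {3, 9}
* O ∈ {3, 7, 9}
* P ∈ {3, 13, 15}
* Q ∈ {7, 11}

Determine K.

The 8 variables draw from only 8 values {1, 3, 5, 7, 9, 11, 13, 15}, so each is used; only L can be 5, hence L = 5.
Among the 7 still-open variables, 1 fits only J (and all 7 values in {1, 3, 7, 9, 11, 13, 15} must be used), so J = 1.
The 6 still-open variables draw from only 6 values {3, 7, 9, 11, 13, 15}, so each is used; only P can be 13, hence P = 13.
The 5 still-open variables together cover exactly {3, 7, 9, 11, 15} — 5 values for 5 variables — and 15 appears only in K's list, so K = 15.

15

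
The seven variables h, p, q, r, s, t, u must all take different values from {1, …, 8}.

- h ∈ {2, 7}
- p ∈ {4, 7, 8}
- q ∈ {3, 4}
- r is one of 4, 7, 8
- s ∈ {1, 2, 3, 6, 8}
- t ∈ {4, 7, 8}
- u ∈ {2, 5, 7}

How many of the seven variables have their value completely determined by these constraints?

p, r, t between them cover only {4, 7, 8} — a naked triple. Remove those values from h, q, s, u.
h's domain is down to {2}, so h = 2. Remove 2 from s, u.
q's domain is down to {3}, so q = 3. Remove 3 from s.
u must be 5 (only option left).
Determined: h=2, q=3, u=5. The other variables each still have more than one consistent value. That makes 3.

3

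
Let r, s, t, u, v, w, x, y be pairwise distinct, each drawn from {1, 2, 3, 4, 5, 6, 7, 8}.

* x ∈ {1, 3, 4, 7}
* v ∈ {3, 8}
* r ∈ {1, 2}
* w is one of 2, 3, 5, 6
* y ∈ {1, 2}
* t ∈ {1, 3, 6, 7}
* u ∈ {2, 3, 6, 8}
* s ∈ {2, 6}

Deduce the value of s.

Among the 8 variables, 4 fits only x (and all 8 values in {1, 2, 3, 4, 5, 6, 7, 8} must be used), so x = 4.
The 7 still-open variables together cover exactly {1, 2, 3, 5, 6, 7, 8} — 7 values for 7 variables — and 5 appears only in w's list, so w = 5.
The 6 still-open variables draw from only 6 values {1, 2, 3, 6, 7, 8}, so each is used; only t can be 7, hence t = 7.
r and y between them cover only {1, 2} — a naked pair. Remove those values from s, u.
So s = 6.

6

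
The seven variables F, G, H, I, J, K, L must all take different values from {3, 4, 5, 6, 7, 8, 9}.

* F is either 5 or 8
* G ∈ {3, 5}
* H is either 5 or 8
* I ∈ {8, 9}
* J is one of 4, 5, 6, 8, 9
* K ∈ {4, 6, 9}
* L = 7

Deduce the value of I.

9

L must be 7 (only option left).
Among the 6 still-open variables, 3 fits only G (and all 6 values in {3, 4, 5, 6, 8, 9} must be used), so G = 3.
F and H between them cover only {5, 8} — a naked pair. Remove those values from I, J.
So I = 9.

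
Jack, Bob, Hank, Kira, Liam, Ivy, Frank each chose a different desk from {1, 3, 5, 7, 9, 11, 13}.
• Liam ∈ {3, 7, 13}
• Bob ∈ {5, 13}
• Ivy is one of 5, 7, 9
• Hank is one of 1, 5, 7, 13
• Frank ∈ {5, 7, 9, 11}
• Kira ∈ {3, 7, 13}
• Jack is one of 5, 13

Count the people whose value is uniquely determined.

3

The 7 variables together cover exactly {1, 3, 5, 7, 9, 11, 13} — 7 values for 7 variables — and 1 appears only in Hank's list, so Hank = 1.
The 6 still-open variables draw from only 6 values {3, 5, 7, 9, 11, 13}, so each is used; only Frank can be 11, hence Frank = 11.
The 5 still-open variables together cover exactly {3, 5, 7, 9, 13} — 5 values for 5 variables — and 9 appears only in Ivy's list, so Ivy = 9.
Jack and Bob share exactly the 2 values {5, 13}; by pigeonhole those values go to them, so strike 5, 13 from Kira, Liam.
Determined: Hank=1, Ivy=9, Frank=11. The other people each still have more than one consistent value. That makes 3.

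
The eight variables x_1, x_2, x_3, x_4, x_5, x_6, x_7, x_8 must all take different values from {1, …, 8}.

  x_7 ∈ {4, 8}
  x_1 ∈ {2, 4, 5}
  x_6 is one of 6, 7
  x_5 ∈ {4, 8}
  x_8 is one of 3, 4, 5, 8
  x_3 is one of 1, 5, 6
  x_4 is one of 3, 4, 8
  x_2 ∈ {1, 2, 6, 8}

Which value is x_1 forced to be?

2

The 8 variables draw from only 8 values {1, 2, 3, 4, 5, 6, 7, 8}, so each is used; only x_6 can be 7, hence x_6 = 7.
x_5 and x_7 between them cover only {4, 8} — a naked pair. Remove those values from x_1, x_2, x_4, x_8.
x_4 must be 3 (only option left). Remove 3 from x_8.
That leaves x_8 = 5. Eliminate 5 elsewhere: x_1, x_3.
So x_1 = 2.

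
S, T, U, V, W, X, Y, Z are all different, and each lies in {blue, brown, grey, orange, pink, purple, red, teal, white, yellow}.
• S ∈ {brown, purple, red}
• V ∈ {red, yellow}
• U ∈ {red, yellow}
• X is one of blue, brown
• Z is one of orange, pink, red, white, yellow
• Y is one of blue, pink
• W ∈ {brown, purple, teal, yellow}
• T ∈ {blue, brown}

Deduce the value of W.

teal

T and X share exactly the 2 values {blue, brown}; by pigeonhole those values go to them, so strike blue, brown from S, W, Y.
Y's domain is down to {pink}, so Y = pink. Eliminate pink elsewhere: Z.
The 2 variables U and V are confined to {red, yellow}, which locks those values in; drop them from S, W, Z.
That leaves S = purple. Eliminate purple elsewhere: W.
So W = teal.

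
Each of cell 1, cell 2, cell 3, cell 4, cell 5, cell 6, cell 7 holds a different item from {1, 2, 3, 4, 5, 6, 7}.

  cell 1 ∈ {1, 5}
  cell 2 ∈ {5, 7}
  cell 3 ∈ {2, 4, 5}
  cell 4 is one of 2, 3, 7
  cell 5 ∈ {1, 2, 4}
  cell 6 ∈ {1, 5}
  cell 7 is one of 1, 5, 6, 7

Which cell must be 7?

cell 2

The 7 variables together cover exactly {1, 2, 3, 4, 5, 6, 7} — 7 values for 7 variables — and 3 appears only in cell 4's list, so cell 4 = 3.
The 6 still-open variables together cover exactly {1, 2, 4, 5, 6, 7} — 6 values for 6 variables — and 6 appears only in cell 7's list, so cell 7 = 6.
Among the 5 still-open variables, 7 fits only cell 2 (and all 5 values in {1, 2, 4, 5, 7} must be used), so cell 2 = 7.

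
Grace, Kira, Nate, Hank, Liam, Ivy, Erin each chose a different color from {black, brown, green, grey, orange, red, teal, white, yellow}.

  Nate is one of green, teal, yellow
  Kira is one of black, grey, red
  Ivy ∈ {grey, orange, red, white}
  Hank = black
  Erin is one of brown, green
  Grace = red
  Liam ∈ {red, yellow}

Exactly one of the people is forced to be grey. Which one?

Grace's domain is down to {red}, so Grace = red. So Kira, Liam, Ivy can't be red.
Hank's domain is down to {black}, so Hank = black. Strike black from Kira.
So grey goes to Kira.

Kira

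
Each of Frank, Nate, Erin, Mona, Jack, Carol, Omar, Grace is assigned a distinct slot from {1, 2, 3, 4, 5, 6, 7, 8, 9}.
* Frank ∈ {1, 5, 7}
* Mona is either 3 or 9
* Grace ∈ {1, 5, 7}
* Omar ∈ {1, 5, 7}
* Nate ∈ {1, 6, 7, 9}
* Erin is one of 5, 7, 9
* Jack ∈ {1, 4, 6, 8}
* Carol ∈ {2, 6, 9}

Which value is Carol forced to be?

2

Frank, Omar, Grace between them cover only {1, 5, 7} — a naked triple. Remove those values from Nate, Erin, Jack.
That leaves Erin = 9. Remove 9 from Nate, Mona, Carol.
Mona must be 3 (only option left).
That leaves Nate = 6. Strike 6 from Jack, Carol.
So Carol = 2.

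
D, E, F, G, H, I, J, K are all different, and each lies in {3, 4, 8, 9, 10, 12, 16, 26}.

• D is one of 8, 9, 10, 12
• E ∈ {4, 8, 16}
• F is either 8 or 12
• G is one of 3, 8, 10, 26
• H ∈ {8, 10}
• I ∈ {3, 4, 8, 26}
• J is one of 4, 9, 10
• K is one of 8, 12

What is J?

4

The 8 variables together cover exactly {3, 4, 8, 9, 10, 12, 16, 26} — 8 values for 8 variables — and 16 appears only in E's list, so E = 16.
The 2 variables F and K are confined to {8, 12}, which locks those values in; drop them from D, G, H, I.
That leaves H = 10. Eliminate 10 elsewhere: D, G, J.
D's domain is down to {9}, so D = 9. So J can't be 9.
So J = 4.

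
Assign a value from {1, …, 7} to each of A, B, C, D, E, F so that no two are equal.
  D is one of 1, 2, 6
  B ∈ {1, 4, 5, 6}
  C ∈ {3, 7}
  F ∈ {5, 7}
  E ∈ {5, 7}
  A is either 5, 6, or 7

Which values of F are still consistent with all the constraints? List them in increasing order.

E and F share exactly the 2 values {5, 7}; by pigeonhole those values go to them, so strike 5, 7 from A, B, C.
That leaves A = 6. So B, D can't be 6.
C must be 3 (only option left).
No further eliminations apply; F can still be any of 5, 7.

5, 7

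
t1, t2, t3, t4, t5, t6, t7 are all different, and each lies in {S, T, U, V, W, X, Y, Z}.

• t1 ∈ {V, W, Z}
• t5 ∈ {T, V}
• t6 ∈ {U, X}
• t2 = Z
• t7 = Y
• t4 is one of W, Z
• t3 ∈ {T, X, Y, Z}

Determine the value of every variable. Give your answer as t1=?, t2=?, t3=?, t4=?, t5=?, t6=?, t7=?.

t2 has just one choice, so t2 = Z. Remove Z from t1, t3, t4.
t4 has just one choice, so t4 = W. Remove W from t1.
t7 has just one choice, so t7 = Y. Remove Y from t3.
t1 has just one choice, so t1 = V. Strike V from t5.
t5's domain is down to {T}, so t5 = T. Eliminate T elsewhere: t3.
t3 has just one choice, so t3 = X. So t6 can't be X.
That leaves t6 = U.

t1=V, t2=Z, t3=X, t4=W, t5=T, t6=U, t7=Y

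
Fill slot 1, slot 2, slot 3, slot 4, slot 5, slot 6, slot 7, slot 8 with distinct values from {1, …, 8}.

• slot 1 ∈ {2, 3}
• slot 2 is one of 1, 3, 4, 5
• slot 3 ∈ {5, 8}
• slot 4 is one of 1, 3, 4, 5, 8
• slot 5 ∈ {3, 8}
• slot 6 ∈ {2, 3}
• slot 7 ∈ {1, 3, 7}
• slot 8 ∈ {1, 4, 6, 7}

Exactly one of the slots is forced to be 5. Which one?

slot 3

The 8 variables draw from only 8 values {1, 2, 3, 4, 5, 6, 7, 8}, so each is used; only slot 8 can be 6, hence slot 8 = 6.
The 7 still-open variables together cover exactly {1, 2, 3, 4, 5, 7, 8} — 7 values for 7 variables — and 7 appears only in slot 7's list, so slot 7 = 7.
slot 1 and slot 6 share exactly the 2 values {2, 3}; by pigeonhole those values go to them, so strike 2, 3 from slot 2, slot 4, slot 5.
slot 5 must be 8 (only option left). Strike 8 from slot 3, slot 4.
So 5 goes to slot 3.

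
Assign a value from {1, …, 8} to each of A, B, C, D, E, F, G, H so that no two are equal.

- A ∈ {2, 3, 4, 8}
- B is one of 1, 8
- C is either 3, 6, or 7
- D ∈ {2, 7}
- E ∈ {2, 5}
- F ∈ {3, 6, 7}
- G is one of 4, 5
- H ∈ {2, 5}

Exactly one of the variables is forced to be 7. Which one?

The 8 variables together cover exactly {1, 2, 3, 4, 5, 6, 7, 8} — 8 values for 8 variables — and 1 appears only in B's list, so B = 1.
The 7 still-open variables draw from only 7 values {2, 3, 4, 5, 6, 7, 8}, so each is used; only A can be 8, hence A = 8.
Among the 6 still-open variables, 4 fits only G (and all 6 values in {2, 3, 4, 5, 6, 7} must be used), so G = 4.
E and H between them cover only {2, 5} — a naked pair. Remove those values from D.
So 7 goes to D.

D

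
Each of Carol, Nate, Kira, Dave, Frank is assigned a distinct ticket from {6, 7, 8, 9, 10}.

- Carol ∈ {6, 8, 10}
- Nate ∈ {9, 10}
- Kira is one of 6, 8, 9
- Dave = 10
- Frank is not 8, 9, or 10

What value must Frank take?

7

Dave's domain is down to {10}, so Dave = 10. Strike 10 from Carol, Nate.
Nate must be 9 (only option left). Strike 9 from Kira.
Among the 3 still-open variables, 7 fits only Frank (and all 3 values in {6, 7, 8} must be used), so Frank = 7.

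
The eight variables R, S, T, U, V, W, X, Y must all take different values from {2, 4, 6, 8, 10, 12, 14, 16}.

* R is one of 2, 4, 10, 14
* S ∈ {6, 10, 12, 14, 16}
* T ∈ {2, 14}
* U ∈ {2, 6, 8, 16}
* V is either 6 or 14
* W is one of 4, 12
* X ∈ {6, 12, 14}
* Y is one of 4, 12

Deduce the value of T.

2

Among the 8 variables, 8 fits only U (and all 8 values in {2, 4, 6, 8, 10, 12, 14, 16} must be used), so U = 8.
The 7 still-open variables together cover exactly {2, 4, 6, 10, 12, 14, 16} — 7 values for 7 variables — and 16 appears only in S's list, so S = 16.
The 6 still-open variables together cover exactly {2, 4, 6, 10, 12, 14} — 6 values for 6 variables — and 10 appears only in R's list, so R = 10.
The 5 still-open variables draw from only 5 values {2, 4, 6, 12, 14}, so each is used; only T can be 2, hence T = 2.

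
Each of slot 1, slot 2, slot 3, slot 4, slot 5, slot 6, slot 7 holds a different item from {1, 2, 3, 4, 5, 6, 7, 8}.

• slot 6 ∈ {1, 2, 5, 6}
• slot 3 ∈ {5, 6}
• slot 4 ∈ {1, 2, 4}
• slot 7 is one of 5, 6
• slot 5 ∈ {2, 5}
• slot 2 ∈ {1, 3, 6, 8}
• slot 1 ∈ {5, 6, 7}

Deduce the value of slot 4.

The 2 variables slot 3 and slot 7 are confined to {5, 6}, which locks those values in; drop them from slot 1, slot 2, slot 5, slot 6.
slot 1 must be 7 (only option left).
slot 5's domain is down to {2}, so slot 5 = 2. Remove 2 from slot 4, slot 6.
That leaves slot 6 = 1. Remove 1 from slot 2, slot 4.
So slot 4 = 4.

4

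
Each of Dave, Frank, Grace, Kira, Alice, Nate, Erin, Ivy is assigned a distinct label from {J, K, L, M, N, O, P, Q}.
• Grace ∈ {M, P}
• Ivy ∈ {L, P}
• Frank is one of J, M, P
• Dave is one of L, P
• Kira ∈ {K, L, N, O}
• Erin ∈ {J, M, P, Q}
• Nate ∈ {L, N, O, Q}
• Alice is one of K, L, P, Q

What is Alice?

K

Dave and Ivy between them cover only {L, P} — a naked pair. Remove those values from Frank, Grace, Kira, Alice, Nate, Erin.
Grace must be M (only option left). Remove M from Frank, Erin.
Frank's domain is down to {J}, so Frank = J. So Erin can't be J.
Erin has just one choice, so Erin = Q. Remove Q from Alice, Nate.
So Alice = K.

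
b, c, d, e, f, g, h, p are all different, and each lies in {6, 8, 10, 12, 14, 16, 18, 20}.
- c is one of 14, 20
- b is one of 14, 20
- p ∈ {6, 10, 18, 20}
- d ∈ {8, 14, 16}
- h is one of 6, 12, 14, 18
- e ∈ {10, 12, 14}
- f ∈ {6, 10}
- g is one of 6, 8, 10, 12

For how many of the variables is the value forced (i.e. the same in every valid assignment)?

The 8 variables draw from only 8 values {6, 8, 10, 12, 14, 16, 18, 20}, so each is used; only d can be 16, hence d = 16.
The 7 still-open variables draw from only 7 values {6, 8, 10, 12, 14, 18, 20}, so each is used; only g can be 8, hence g = 8.
The 2 variables b and c are confined to {14, 20}, which locks those values in; drop them from e, h, p.
Determined: d=16, g=8. The other variables each still have more than one consistent value. That makes 2.

2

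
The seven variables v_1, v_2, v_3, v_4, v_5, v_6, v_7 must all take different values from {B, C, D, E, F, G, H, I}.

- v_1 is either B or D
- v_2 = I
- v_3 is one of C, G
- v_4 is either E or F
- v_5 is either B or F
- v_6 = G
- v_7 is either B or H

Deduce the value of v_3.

C

v_2 must be I (only option left).
v_6 must be G (only option left). Remove G from v_3.
So v_3 = C.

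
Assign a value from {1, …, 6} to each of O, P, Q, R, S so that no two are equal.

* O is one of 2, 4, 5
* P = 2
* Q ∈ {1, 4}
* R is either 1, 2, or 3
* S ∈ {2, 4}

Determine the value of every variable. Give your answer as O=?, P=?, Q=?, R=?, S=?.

P's domain is down to {2}, so P = 2. Eliminate 2 elsewhere: O, R, S.
That leaves S = 4. Remove 4 from O, Q.
That leaves O = 5.
That leaves Q = 1. Eliminate 1 elsewhere: R.
R must be 3 (only option left).

O=5, P=2, Q=1, R=3, S=4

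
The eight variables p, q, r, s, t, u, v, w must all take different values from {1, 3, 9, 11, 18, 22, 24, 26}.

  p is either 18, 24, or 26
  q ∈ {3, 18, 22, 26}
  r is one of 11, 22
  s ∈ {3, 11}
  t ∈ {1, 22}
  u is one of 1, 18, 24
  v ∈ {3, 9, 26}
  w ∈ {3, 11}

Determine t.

The 8 variables together cover exactly {1, 3, 9, 11, 18, 22, 24, 26} — 8 values for 8 variables — and 9 appears only in v's list, so v = 9.
s and w between them cover only {3, 11} — a naked pair. Remove those values from q, r.
r must be 22 (only option left). So q, t can't be 22.
So t = 1.

1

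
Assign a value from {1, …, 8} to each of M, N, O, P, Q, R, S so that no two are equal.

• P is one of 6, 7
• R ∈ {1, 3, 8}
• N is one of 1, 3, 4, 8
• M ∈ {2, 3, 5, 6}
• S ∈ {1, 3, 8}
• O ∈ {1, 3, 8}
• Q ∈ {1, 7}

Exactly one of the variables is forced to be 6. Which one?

O, R, S between them cover only {1, 3, 8} — a naked triple. Remove those values from M, N, Q.
N's domain is down to {4}, so N = 4.
That leaves Q = 7. Strike 7 from P.
So 6 goes to P.

P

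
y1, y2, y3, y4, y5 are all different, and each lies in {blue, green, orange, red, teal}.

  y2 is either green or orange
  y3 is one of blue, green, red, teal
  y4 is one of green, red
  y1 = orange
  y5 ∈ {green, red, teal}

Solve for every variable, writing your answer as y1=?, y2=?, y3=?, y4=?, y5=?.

y1=orange, y2=green, y3=blue, y4=red, y5=teal

y1 has just one choice, so y1 = orange. So y2 can't be orange.
That leaves y2 = green. Strike green from y3, y4, y5.
y4's domain is down to {red}, so y4 = red. So y3, y5 can't be red.
That leaves y5 = teal. Remove teal from y3.
y3 must be blue (only option left).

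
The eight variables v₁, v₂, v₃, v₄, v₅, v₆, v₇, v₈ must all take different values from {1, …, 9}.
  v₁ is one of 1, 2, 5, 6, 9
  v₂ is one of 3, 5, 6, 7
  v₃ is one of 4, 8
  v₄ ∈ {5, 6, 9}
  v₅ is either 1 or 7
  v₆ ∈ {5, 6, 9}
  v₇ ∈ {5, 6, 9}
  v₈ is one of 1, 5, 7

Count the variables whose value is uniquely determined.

The 3 variables v₄, v₆, v₇ are confined to {5, 6, 9}, which locks those values in; drop them from v₁, v₂, v₈.
v₅ and v₈ between them cover only {1, 7} — a naked pair. Remove those values from v₁, v₂.
That leaves v₁ = 2.
v₂ must be 3 (only option left).
Determined: v₁=2, v₂=3. The other variables each still have more than one consistent value. That makes 2.

2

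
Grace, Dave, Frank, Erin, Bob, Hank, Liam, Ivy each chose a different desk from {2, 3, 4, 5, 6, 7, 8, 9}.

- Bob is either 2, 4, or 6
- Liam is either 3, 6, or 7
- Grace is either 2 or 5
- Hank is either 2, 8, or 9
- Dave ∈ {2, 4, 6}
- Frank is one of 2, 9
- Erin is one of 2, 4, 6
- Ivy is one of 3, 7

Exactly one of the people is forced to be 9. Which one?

Frank

The 8 variables together cover exactly {2, 3, 4, 5, 6, 7, 8, 9} — 8 values for 8 variables — and 5 appears only in Grace's list, so Grace = 5.
The 7 still-open variables draw from only 7 values {2, 3, 4, 6, 7, 8, 9}, so each is used; only Hank can be 8, hence Hank = 8.
The 6 still-open variables together cover exactly {2, 3, 4, 6, 7, 9} — 6 values for 6 variables — and 9 appears only in Frank's list, so Frank = 9.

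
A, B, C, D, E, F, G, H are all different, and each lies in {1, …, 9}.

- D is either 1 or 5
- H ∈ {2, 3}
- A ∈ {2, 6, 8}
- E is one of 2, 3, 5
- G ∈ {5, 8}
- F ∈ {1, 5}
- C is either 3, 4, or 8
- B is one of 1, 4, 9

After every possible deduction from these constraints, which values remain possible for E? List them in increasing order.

The 8 variables together cover exactly {1, 2, 3, 4, 5, 6, 8, 9} — 8 values for 8 variables — and 6 appears only in A's list, so A = 6.
The 7 still-open variables draw from only 7 values {1, 2, 3, 4, 5, 8, 9}, so each is used; only B can be 9, hence B = 9.
The 6 still-open variables together cover exactly {1, 2, 3, 4, 5, 8} — 6 values for 6 variables — and 4 appears only in C's list, so C = 4.
The 5 still-open variables draw from only 5 values {1, 2, 3, 5, 8}, so each is used; only G can be 8, hence G = 8.
The 2 variables D and F are confined to {1, 5}, which locks those values in; drop them from E.
No further eliminations apply; E can still be any of 2, 3.

2, 3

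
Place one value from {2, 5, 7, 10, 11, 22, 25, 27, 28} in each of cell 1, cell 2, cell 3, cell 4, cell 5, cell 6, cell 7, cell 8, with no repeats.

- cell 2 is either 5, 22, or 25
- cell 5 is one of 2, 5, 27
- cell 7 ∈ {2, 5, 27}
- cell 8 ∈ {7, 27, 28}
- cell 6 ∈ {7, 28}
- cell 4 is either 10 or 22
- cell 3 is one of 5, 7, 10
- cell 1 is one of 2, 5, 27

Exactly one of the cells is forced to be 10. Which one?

The 8 variables together cover exactly {2, 5, 7, 10, 22, 25, 27, 28} — 8 values for 8 variables — and 25 appears only in cell 2's list, so cell 2 = 25.
The 7 still-open variables together cover exactly {2, 5, 7, 10, 22, 27, 28} — 7 values for 7 variables — and 22 appears only in cell 4's list, so cell 4 = 22.
The 6 still-open variables together cover exactly {2, 5, 7, 10, 27, 28} — 6 values for 6 variables — and 10 appears only in cell 3's list, so cell 3 = 10.

cell 3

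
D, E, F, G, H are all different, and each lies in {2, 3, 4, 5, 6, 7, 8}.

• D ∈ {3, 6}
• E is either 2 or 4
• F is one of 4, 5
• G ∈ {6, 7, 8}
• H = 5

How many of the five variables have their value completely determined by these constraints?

3

H has just one choice, so H = 5. Strike 5 from F.
F must be 4 (only option left). So E can't be 4.
E must be 2 (only option left).
Determined: E=2, F=4, H=5. The other variables each still have more than one consistent value. That makes 3.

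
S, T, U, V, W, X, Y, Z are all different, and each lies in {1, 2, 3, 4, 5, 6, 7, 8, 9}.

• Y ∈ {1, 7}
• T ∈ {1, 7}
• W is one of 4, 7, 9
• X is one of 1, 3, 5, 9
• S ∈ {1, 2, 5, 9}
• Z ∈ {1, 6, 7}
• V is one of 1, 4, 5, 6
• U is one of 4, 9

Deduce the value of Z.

Among the 8 variables, 2 fits only S (and all 8 values in {1, 2, 3, 4, 5, 6, 7, 9} must be used), so S = 2.
Among the 7 still-open variables, 3 fits only X (and all 7 values in {1, 3, 4, 5, 6, 7, 9} must be used), so X = 3.
Among the 6 still-open variables, 5 fits only V (and all 6 values in {1, 4, 5, 6, 7, 9} must be used), so V = 5.
Among the 5 still-open variables, 6 fits only Z (and all 5 values in {1, 4, 6, 7, 9} must be used), so Z = 6.

6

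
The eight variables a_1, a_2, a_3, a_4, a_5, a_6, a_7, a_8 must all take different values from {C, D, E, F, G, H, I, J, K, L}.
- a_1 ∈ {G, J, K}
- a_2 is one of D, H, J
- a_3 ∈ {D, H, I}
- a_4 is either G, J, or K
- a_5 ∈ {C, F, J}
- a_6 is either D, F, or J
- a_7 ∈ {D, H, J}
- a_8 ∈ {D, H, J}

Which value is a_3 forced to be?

I

The 8 variables together cover exactly {C, D, F, G, H, I, J, K} — 8 values for 8 variables — and C appears only in a_5's list, so a_5 = C.
Among the 7 still-open variables, F fits only a_6 (and all 7 values in {D, F, G, H, I, J, K} must be used), so a_6 = F.
The 6 still-open variables together cover exactly {D, G, H, I, J, K} — 6 values for 6 variables — and I appears only in a_3's list, so a_3 = I.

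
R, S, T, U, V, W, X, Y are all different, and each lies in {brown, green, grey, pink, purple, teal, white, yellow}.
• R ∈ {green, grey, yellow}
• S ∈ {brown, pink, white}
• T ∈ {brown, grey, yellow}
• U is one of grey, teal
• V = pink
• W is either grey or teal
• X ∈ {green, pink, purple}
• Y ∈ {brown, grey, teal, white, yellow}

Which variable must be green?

R

V must be pink (only option left). Strike pink from S, X.
Among the 7 still-open variables, purple fits only X (and all 7 values in {brown, green, grey, purple, teal, white, yellow} must be used), so X = purple.
Among the 6 still-open variables, green fits only R (and all 6 values in {brown, green, grey, teal, white, yellow} must be used), so R = green.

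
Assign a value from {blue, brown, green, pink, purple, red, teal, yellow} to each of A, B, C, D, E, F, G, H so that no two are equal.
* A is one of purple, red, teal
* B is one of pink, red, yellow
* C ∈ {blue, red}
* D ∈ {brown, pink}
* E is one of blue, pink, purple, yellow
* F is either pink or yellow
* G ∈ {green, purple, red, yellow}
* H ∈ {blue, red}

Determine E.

Among the 8 variables, brown fits only D (and all 8 values in {blue, brown, green, pink, purple, red, teal, yellow} must be used), so D = brown.
The 7 still-open variables draw from only 7 values {blue, green, pink, purple, red, teal, yellow}, so each is used; only G can be green, hence G = green.
The 6 still-open variables draw from only 6 values {blue, pink, purple, red, teal, yellow}, so each is used; only A can be teal, hence A = teal.
Among the 5 still-open variables, purple fits only E (and all 5 values in {blue, pink, purple, red, yellow} must be used), so E = purple.

purple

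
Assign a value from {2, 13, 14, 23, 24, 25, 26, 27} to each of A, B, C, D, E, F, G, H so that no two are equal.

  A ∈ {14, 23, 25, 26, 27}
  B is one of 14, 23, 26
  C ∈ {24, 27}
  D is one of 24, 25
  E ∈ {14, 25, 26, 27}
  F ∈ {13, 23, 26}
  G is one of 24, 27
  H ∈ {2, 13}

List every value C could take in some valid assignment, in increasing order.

Among the 8 variables, 2 fits only H (and all 8 values in {2, 13, 14, 23, 24, 25, 26, 27} must be used), so H = 2.
The 7 still-open variables together cover exactly {13, 14, 23, 24, 25, 26, 27} — 7 values for 7 variables — and 13 appears only in F's list, so F = 13.
C and G between them cover only {24, 27} — a naked pair. Remove those values from A, D, E.
That leaves D = 25. Eliminate 25 elsewhere: A, E.
No further eliminations apply; C can still be any of 24, 27.

24, 27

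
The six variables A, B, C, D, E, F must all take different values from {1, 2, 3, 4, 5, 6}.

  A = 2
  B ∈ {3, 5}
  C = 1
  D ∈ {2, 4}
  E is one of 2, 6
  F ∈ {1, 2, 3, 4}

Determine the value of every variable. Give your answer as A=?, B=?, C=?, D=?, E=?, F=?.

A has just one choice, so A = 2. Remove 2 from D, E, F.
C has just one choice, so C = 1. Eliminate 1 elsewhere: F.
D must be 4 (only option left). Eliminate 4 elsewhere: F.
E's domain is down to {6}, so E = 6.
F has just one choice, so F = 3. Eliminate 3 elsewhere: B.
B has just one choice, so B = 5.

A=2, B=5, C=1, D=4, E=6, F=3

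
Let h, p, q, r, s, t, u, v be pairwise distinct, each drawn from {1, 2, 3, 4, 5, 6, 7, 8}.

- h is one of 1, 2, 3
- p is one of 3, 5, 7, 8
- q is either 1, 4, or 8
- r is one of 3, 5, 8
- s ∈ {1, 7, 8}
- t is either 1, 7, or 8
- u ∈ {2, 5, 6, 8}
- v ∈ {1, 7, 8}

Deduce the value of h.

The 8 variables together cover exactly {1, 2, 3, 4, 5, 6, 7, 8} — 8 values for 8 variables — and 4 appears only in q's list, so q = 4.
The 7 still-open variables together cover exactly {1, 2, 3, 5, 6, 7, 8} — 7 values for 7 variables — and 6 appears only in u's list, so u = 6.
Among the 6 still-open variables, 2 fits only h (and all 6 values in {1, 2, 3, 5, 7, 8} must be used), so h = 2.

2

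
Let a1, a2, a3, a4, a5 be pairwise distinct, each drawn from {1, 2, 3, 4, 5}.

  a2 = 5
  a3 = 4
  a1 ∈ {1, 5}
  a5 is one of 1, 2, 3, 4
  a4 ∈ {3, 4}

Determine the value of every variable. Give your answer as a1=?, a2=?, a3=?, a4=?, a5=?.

a1=1, a2=5, a3=4, a4=3, a5=2

a2 must be 5 (only option left). So a1 can't be 5.
a3 must be 4 (only option left). Remove 4 from a4, a5.
a4's domain is down to {3}, so a4 = 3. Strike 3 from a5.
a1's domain is down to {1}, so a1 = 1. Eliminate 1 elsewhere: a5.
a5 has just one choice, so a5 = 2.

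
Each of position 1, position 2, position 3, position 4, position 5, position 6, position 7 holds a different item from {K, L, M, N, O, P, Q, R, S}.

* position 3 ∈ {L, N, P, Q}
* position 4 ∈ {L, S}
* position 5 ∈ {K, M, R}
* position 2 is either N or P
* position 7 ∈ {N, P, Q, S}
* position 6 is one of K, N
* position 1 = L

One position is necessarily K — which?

position 1's domain is down to {L}, so position 1 = L. Strike L from position 3, position 4.
That leaves position 4 = S. Strike S from position 7.
position 2, position 3, position 7 share exactly the 3 values {N, P, Q}; by pigeonhole those values go to them, so strike N, P, Q from position 6.
So K goes to position 6.

position 6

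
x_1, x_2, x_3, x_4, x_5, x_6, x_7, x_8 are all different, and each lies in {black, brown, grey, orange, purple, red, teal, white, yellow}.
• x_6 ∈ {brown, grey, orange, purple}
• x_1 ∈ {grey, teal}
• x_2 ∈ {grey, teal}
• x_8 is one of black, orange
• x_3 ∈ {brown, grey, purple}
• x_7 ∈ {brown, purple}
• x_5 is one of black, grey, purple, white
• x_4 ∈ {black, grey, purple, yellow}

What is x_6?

orange

The 8 variables draw from only 8 values {black, brown, grey, orange, purple, teal, white, yellow}, so each is used; only x_5 can be white, hence x_5 = white.
Among the 7 still-open variables, yellow fits only x_4 (and all 7 values in {black, brown, grey, orange, purple, teal, yellow} must be used), so x_4 = yellow.
Among the 6 still-open variables, black fits only x_8 (and all 6 values in {black, brown, grey, orange, purple, teal} must be used), so x_8 = black.
The 5 still-open variables together cover exactly {brown, grey, orange, purple, teal} — 5 values for 5 variables — and orange appears only in x_6's list, so x_6 = orange.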